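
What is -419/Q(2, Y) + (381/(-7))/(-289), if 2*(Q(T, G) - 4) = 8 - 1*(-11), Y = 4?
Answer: -1684987/54621 ≈ -30.849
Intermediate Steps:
Q(T, G) = 27/2 (Q(T, G) = 4 + (8 - 1*(-11))/2 = 4 + (8 + 11)/2 = 4 + (½)*19 = 4 + 19/2 = 27/2)
-419/Q(2, Y) + (381/(-7))/(-289) = -419/27/2 + (381/(-7))/(-289) = -419*2/27 + (381*(-⅐))*(-1/289) = -838/27 - 381/7*(-1/289) = -838/27 + 381/2023 = -1684987/54621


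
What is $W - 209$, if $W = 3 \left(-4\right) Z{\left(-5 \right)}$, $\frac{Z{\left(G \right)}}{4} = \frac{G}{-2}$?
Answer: $-329$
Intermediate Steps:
$Z{\left(G \right)} = - 2 G$ ($Z{\left(G \right)} = 4 \frac{G}{-2} = 4 G \left(- \frac{1}{2}\right) = 4 \left(- \frac{G}{2}\right) = - 2 G$)
$W = -120$ ($W = 3 \left(-4\right) \left(\left(-2\right) \left(-5\right)\right) = \left(-12\right) 10 = -120$)
$W - 209 = -120 - 209 = -329$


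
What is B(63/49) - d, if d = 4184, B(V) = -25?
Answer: -4209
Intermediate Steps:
B(63/49) - d = -25 - 1*4184 = -25 - 4184 = -4209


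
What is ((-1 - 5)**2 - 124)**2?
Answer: 7744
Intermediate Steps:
((-1 - 5)**2 - 124)**2 = ((-6)**2 - 124)**2 = (36 - 124)**2 = (-88)**2 = 7744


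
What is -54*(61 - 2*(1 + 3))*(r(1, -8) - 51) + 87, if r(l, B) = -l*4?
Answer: 157497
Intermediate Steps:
r(l, B) = -4*l
-54*(61 - 2*(1 + 3))*(r(1, -8) - 51) + 87 = -54*(61 - 2*(1 + 3))*(-4*1 - 51) + 87 = -54*(61 - 2*4)*(-4 - 51) + 87 = -54*(61 - 8)*(-55) + 87 = -2862*(-55) + 87 = -54*(-2915) + 87 = 157410 + 87 = 157497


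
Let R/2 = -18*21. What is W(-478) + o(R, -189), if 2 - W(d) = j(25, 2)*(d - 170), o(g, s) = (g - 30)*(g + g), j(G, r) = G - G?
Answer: 1188434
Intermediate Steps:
j(G, r) = 0
R = -756 (R = 2*(-18*21) = 2*(-378) = -756)
o(g, s) = 2*g*(-30 + g) (o(g, s) = (-30 + g)*(2*g) = 2*g*(-30 + g))
W(d) = 2 (W(d) = 2 - 0*(d - 170) = 2 - 0*(-170 + d) = 2 - 1*0 = 2 + 0 = 2)
W(-478) + o(R, -189) = 2 + 2*(-756)*(-30 - 756) = 2 + 2*(-756)*(-786) = 2 + 1188432 = 1188434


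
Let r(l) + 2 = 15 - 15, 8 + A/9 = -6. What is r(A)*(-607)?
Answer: 1214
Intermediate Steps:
A = -126 (A = -72 + 9*(-6) = -72 - 54 = -126)
r(l) = -2 (r(l) = -2 + (15 - 15) = -2 + 0 = -2)
r(A)*(-607) = -2*(-607) = 1214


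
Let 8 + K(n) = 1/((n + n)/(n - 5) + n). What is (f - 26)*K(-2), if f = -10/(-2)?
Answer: 1827/10 ≈ 182.70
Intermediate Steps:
f = 5 (f = -10*(-1/2) = 5)
K(n) = -8 + 1/(n + 2*n/(-5 + n)) (K(n) = -8 + 1/((n + n)/(n - 5) + n) = -8 + 1/((2*n)/(-5 + n) + n) = -8 + 1/(2*n/(-5 + n) + n) = -8 + 1/(n + 2*n/(-5 + n)))
(f - 26)*K(-2) = (5 - 26)*((-5 - 8*(-2)**2 + 25*(-2))/((-2)*(-3 - 2))) = -(-21)*(-5 - 8*4 - 50)/(2*(-5)) = -(-21)*(-1)*(-5 - 32 - 50)/(2*5) = -(-21)*(-1)*(-87)/(2*5) = -21*(-87/10) = 1827/10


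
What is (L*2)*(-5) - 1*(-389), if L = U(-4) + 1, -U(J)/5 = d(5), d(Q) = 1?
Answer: 429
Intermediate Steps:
U(J) = -5 (U(J) = -5*1 = -5)
L = -4 (L = -5 + 1 = -4)
(L*2)*(-5) - 1*(-389) = -4*2*(-5) - 1*(-389) = -8*(-5) + 389 = 40 + 389 = 429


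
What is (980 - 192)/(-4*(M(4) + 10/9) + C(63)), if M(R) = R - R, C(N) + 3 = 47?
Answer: 1773/89 ≈ 19.921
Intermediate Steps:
C(N) = 44 (C(N) = -3 + 47 = 44)
M(R) = 0
(980 - 192)/(-4*(M(4) + 10/9) + C(63)) = (980 - 192)/(-4*(0 + 10/9) + 44) = 788/(-4*(0 + 10*(⅑)) + 44) = 788/(-4*(0 + 10/9) + 44) = 788/(-4*10/9 + 44) = 788/(-40/9 + 44) = 788/(356/9) = 788*(9/356) = 1773/89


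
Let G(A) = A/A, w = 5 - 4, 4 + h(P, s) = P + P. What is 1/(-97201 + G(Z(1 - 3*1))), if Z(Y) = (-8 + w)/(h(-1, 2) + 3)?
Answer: -1/97200 ≈ -1.0288e-5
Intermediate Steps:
h(P, s) = -4 + 2*P (h(P, s) = -4 + (P + P) = -4 + 2*P)
w = 1
Z(Y) = 7/3 (Z(Y) = (-8 + 1)/((-4 + 2*(-1)) + 3) = -7/((-4 - 2) + 3) = -7/(-6 + 3) = -7/(-3) = -7*(-⅓) = 7/3)
G(A) = 1
1/(-97201 + G(Z(1 - 3*1))) = 1/(-97201 + 1) = 1/(-97200) = -1/97200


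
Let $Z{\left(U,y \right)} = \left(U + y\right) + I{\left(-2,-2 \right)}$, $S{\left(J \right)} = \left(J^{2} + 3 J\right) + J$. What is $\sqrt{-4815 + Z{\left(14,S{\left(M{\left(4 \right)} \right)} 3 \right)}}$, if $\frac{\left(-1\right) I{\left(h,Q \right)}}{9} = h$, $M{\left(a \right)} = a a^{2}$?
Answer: $\sqrt{8273} \approx 90.956$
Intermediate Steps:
$M{\left(a \right)} = a^{3}$
$S{\left(J \right)} = J^{2} + 4 J$
$I{\left(h,Q \right)} = - 9 h$
$Z{\left(U,y \right)} = 18 + U + y$ ($Z{\left(U,y \right)} = \left(U + y\right) - -18 = \left(U + y\right) + 18 = 18 + U + y$)
$\sqrt{-4815 + Z{\left(14,S{\left(M{\left(4 \right)} \right)} 3 \right)}} = \sqrt{-4815 + \left(18 + 14 + 4^{3} \left(4 + 4^{3}\right) 3\right)} = \sqrt{-4815 + \left(18 + 14 + 64 \left(4 + 64\right) 3\right)} = \sqrt{-4815 + \left(18 + 14 + 64 \cdot 68 \cdot 3\right)} = \sqrt{-4815 + \left(18 + 14 + 4352 \cdot 3\right)} = \sqrt{-4815 + \left(18 + 14 + 13056\right)} = \sqrt{-4815 + 13088} = \sqrt{8273}$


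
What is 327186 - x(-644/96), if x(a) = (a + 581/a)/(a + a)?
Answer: 2423088005/7406 ≈ 3.2718e+5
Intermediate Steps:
x(a) = (a + 581/a)/(2*a) (x(a) = (a + 581/a)/((2*a)) = (a + 581/a)*(1/(2*a)) = (a + 581/a)/(2*a))
327186 - x(-644/96) = 327186 - (581 + (-644/96)²)/(2*(-644/96)²) = 327186 - (581 + (-644*1/96)²)/(2*(-644*1/96)²) = 327186 - (581 + (-161/24)²)/(2*(-161/24)²) = 327186 - 576*(581 + 25921/576)/(2*25921) = 327186 - 576*360577/(2*25921*576) = 327186 - 1*51511/7406 = 327186 - 51511/7406 = 2423088005/7406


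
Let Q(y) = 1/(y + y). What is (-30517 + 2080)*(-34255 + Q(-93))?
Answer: 60394794449/62 ≈ 9.7411e+8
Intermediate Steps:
Q(y) = 1/(2*y)
(-30517 + 2080)*(-34255 + Q(-93)) = (-30517 + 2080)*(-34255 + (1/2)/(-93)) = -28437*(-34255 + (1/2)*(-1/93)) = -28437*(-34255 - 1/186) = -28437*(-6371431/186) = 60394794449/62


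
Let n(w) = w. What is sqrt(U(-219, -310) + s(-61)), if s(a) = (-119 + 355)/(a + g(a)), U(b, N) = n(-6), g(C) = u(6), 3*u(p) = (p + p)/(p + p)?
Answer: 30*I*sqrt(91)/91 ≈ 3.1449*I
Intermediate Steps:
u(p) = 1/3 (u(p) = ((p + p)/(p + p))/3 = ((2*p)/((2*p)))/3 = ((2*p)*(1/(2*p)))/3 = (1/3)*1 = 1/3)
g(C) = 1/3
U(b, N) = -6
s(a) = 236/(1/3 + a) (s(a) = (-119 + 355)/(a + 1/3) = 236/(1/3 + a))
sqrt(U(-219, -310) + s(-61)) = sqrt(-6 + 708/(1 + 3*(-61))) = sqrt(-6 + 708/(1 - 183)) = sqrt(-6 + 708/(-182)) = sqrt(-6 + 708*(-1/182)) = sqrt(-6 - 354/91) = sqrt(-900/91) = 30*I*sqrt(91)/91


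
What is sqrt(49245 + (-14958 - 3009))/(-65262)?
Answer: -sqrt(31278)/65262 ≈ -0.0027099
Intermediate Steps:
sqrt(49245 + (-14958 - 3009))/(-65262) = sqrt(49245 - 17967)*(-1/65262) = sqrt(31278)*(-1/65262) = -sqrt(31278)/65262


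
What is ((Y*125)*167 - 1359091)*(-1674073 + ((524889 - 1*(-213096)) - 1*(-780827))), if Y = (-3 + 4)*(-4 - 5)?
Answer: 240183488126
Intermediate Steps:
Y = -9 (Y = 1*(-9) = -9)
((Y*125)*167 - 1359091)*(-1674073 + ((524889 - 1*(-213096)) - 1*(-780827))) = (-9*125*167 - 1359091)*(-1674073 + ((524889 - 1*(-213096)) - 1*(-780827))) = (-1125*167 - 1359091)*(-1674073 + ((524889 + 213096) + 780827)) = (-187875 - 1359091)*(-1674073 + (737985 + 780827)) = -1546966*(-1674073 + 1518812) = -1546966*(-155261) = 240183488126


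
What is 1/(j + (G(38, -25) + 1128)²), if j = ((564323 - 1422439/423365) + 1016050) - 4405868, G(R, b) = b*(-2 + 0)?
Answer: -423365/608720276454 ≈ -6.9550e-7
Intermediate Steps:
G(R, b) = -2*b (G(R, b) = b*(-2) = -2*b)
j = -1196217113114/423365 (j = ((564323 - 1422439*1/423365) + 1016050) - 4405868 = ((564323 - 1422439/423365) + 1016050) - 4405868 = (238913184456/423365 + 1016050) - 4405868 = 669073192706/423365 - 4405868 = -1196217113114/423365 ≈ -2.8255e+6)
1/(j + (G(38, -25) + 1128)²) = 1/(-1196217113114/423365 + (-2*(-25) + 1128)²) = 1/(-1196217113114/423365 + (50 + 1128)²) = 1/(-1196217113114/423365 + 1178²) = 1/(-1196217113114/423365 + 1387684) = 1/(-608720276454/423365) = -423365/608720276454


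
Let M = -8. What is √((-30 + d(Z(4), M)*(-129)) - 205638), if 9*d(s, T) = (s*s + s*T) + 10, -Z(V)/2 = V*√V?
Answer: I*√1901838/3 ≈ 459.69*I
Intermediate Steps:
Z(V) = -2*V^(3/2) (Z(V) = -2*V*√V = -2*V^(3/2))
d(s, T) = 10/9 + s²/9 + T*s/9 (d(s, T) = ((s*s + s*T) + 10)/9 = ((s² + T*s) + 10)/9 = (10 + s² + T*s)/9 = 10/9 + s²/9 + T*s/9)
√((-30 + d(Z(4), M)*(-129)) - 205638) = √((-30 + (10/9 + (-2*4^(3/2))²/9 + (⅑)*(-8)*(-2*4^(3/2)))*(-129)) - 205638) = √((-30 + (10/9 + (-2*8)²/9 + (⅑)*(-8)*(-2*8))*(-129)) - 205638) = √((-30 + (10/9 + (⅑)*(-16)² + (⅑)*(-8)*(-16))*(-129)) - 205638) = √((-30 + (10/9 + (⅑)*256 + 128/9)*(-129)) - 205638) = √((-30 + (10/9 + 256/9 + 128/9)*(-129)) - 205638) = √((-30 + (394/9)*(-129)) - 205638) = √((-30 - 16942/3) - 205638) = √(-17032/3 - 205638) = √(-633946/3) = I*√1901838/3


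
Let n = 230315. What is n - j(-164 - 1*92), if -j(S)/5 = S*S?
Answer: 557995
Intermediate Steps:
j(S) = -5*S² (j(S) = -5*S*S = -5*S²)
n - j(-164 - 1*92) = 230315 - (-5)*(-164 - 1*92)² = 230315 - (-5)*(-164 - 92)² = 230315 - (-5)*(-256)² = 230315 - (-5)*65536 = 230315 - 1*(-327680) = 230315 + 327680 = 557995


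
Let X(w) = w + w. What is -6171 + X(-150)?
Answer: -6471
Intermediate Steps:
X(w) = 2*w
-6171 + X(-150) = -6171 + 2*(-150) = -6171 - 300 = -6471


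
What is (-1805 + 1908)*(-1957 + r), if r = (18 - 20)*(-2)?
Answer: -201159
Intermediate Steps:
r = 4 (r = -2*(-2) = 4)
(-1805 + 1908)*(-1957 + r) = (-1805 + 1908)*(-1957 + 4) = 103*(-1953) = -201159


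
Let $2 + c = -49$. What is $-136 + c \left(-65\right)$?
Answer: $3179$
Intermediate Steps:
$c = -51$ ($c = -2 - 49 = -51$)
$-136 + c \left(-65\right) = -136 - -3315 = -136 + 3315 = 3179$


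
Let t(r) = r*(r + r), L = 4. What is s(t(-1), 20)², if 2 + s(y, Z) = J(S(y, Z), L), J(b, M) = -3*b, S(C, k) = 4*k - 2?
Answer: 55696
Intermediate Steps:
S(C, k) = -2 + 4*k
t(r) = 2*r² (t(r) = r*(2*r) = 2*r²)
s(y, Z) = 4 - 12*Z (s(y, Z) = -2 - 3*(-2 + 4*Z) = -2 + (6 - 12*Z) = 4 - 12*Z)
s(t(-1), 20)² = (4 - 12*20)² = (4 - 240)² = (-236)² = 55696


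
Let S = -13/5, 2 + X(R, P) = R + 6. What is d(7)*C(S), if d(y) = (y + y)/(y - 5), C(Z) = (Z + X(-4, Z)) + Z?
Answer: -182/5 ≈ -36.400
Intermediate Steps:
X(R, P) = 4 + R (X(R, P) = -2 + (R + 6) = -2 + (6 + R) = 4 + R)
S = -13/5 (S = -13*1/5 = -13/5 ≈ -2.6000)
C(Z) = 2*Z (C(Z) = (Z + (4 - 4)) + Z = (Z + 0) + Z = Z + Z = 2*Z)
d(y) = 2*y/(-5 + y) (d(y) = (2*y)/(-5 + y) = 2*y/(-5 + y))
d(7)*C(S) = (2*7/(-5 + 7))*(2*(-13/5)) = (2*7/2)*(-26/5) = (2*7*(1/2))*(-26/5) = 7*(-26/5) = -182/5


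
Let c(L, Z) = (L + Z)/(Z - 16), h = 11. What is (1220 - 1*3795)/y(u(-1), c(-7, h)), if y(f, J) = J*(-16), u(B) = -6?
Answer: -12875/64 ≈ -201.17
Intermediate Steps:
c(L, Z) = (L + Z)/(-16 + Z)
y(f, J) = -16*J
(1220 - 1*3795)/y(u(-1), c(-7, h)) = (1220 - 1*3795)/((-16*(-7 + 11)/(-16 + 11))) = (1220 - 3795)/((-16*4/(-5))) = -2575/((-(-16)*4/5)) = -2575/((-16*(-⅘))) = -2575/64/5 = -2575*5/64 = -12875/64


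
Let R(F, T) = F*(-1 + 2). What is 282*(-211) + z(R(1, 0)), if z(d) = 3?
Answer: -59499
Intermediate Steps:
R(F, T) = F (R(F, T) = F*1 = F)
282*(-211) + z(R(1, 0)) = 282*(-211) + 3 = -59502 + 3 = -59499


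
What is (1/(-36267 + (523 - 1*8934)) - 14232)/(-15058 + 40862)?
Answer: -635857297/1152871112 ≈ -0.55154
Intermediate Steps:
(1/(-36267 + (523 - 1*8934)) - 14232)/(-15058 + 40862) = (1/(-36267 + (523 - 8934)) - 14232)/25804 = (1/(-36267 - 8411) - 14232)*(1/25804) = (1/(-44678) - 14232)*(1/25804) = (-1/44678 - 14232)*(1/25804) = -635857297/44678*1/25804 = -635857297/1152871112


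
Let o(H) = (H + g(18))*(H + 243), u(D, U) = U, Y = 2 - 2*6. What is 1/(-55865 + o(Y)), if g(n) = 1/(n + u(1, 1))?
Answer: -19/1105472 ≈ -1.7187e-5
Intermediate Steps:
Y = -10 (Y = 2 - 12 = -10)
g(n) = 1/(1 + n) (g(n) = 1/(n + 1) = 1/(1 + n))
o(H) = (243 + H)*(1/19 + H) (o(H) = (H + 1/(1 + 18))*(H + 243) = (H + 1/19)*(243 + H) = (1/19 + H)*(243 + H) = (243 + H)*(1/19 + H))
1/(-55865 + o(Y)) = 1/(-55865 + (243/19 + (-10)² + (4618/19)*(-10))) = 1/(-55865 + (243/19 + 100 - 46180/19)) = 1/(-55865 - 44037/19) = 1/(-1105472/19) = -19/1105472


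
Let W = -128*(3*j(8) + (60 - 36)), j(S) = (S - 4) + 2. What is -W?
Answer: 5376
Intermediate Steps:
j(S) = -2 + S (j(S) = (-4 + S) + 2 = -2 + S)
W = -5376 (W = -128*(3*(-2 + 8) + (60 - 36)) = -128*(3*6 + 24) = -128*(18 + 24) = -128*42 = -5376)
-W = -1*(-5376) = 5376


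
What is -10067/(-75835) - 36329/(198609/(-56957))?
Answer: 156919087734058/15061513515 ≈ 10419.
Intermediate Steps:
-10067/(-75835) - 36329/(198609/(-56957)) = -10067*(-1/75835) - 36329/(198609*(-1/56957)) = 10067/75835 - 36329/(-198609/56957) = 10067/75835 - 36329*(-56957/198609) = 10067/75835 + 2069190853/198609 = 156919087734058/15061513515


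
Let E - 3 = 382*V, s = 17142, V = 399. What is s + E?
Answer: 169563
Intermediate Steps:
E = 152421 (E = 3 + 382*399 = 3 + 152418 = 152421)
s + E = 17142 + 152421 = 169563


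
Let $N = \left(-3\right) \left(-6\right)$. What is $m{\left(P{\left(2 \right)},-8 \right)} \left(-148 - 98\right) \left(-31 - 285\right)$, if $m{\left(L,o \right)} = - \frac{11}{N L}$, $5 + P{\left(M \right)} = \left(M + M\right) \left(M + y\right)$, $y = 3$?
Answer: $- \frac{142516}{45} \approx -3167.0$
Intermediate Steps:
$N = 18$
$P{\left(M \right)} = -5 + 2 M \left(3 + M\right)$ ($P{\left(M \right)} = -5 + \left(M + M\right) \left(M + 3\right) = -5 + 2 M \left(3 + M\right)$)
$m{\left(L,o \right)} = - \frac{11}{18 L}$
$m{\left(P{\left(2 \right)},-8 \right)} \left(-148 - 98\right) \left(-31 - 285\right) = - \frac{11}{18 \left(-5 + 2 \cdot 2^{2} + 6 \cdot 2\right)} \left(-148 - 98\right) \left(-31 - 285\right) = - \frac{11}{18 \left(-5 + 2 \cdot 4 + 12\right)} \left(\left(-246\right) \left(-316\right)\right) = - \frac{11}{18 \left(-5 + 8 + 12\right)} 77736 = - \frac{11}{18 \cdot 15} \cdot 77736 = \left(- \frac{11}{18}\right) \frac{1}{15} \cdot 77736 = \left(- \frac{11}{270}\right) 77736 = - \frac{142516}{45}$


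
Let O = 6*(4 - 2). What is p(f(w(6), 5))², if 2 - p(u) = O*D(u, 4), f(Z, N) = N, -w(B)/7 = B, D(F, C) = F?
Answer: 3364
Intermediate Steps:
w(B) = -7*B
O = 12 (O = 6*2 = 12)
p(u) = 2 - 12*u
p(f(w(6), 5))² = (2 - 12*5)² = (2 - 60)² = (-58)² = 3364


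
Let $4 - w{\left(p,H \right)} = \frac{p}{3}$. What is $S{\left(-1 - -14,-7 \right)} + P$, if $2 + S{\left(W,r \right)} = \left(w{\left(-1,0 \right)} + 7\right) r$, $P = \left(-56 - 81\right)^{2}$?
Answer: $\frac{56063}{3} \approx 18688.0$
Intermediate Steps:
$P = 18769$ ($P = \left(-137\right)^{2} = 18769$)
$w{\left(p,H \right)} = 4 - \frac{p}{3}$
$S{\left(W,r \right)} = -2 + \frac{34 r}{3}$ ($S{\left(W,r \right)} = -2 + \left(\left(4 - - \frac{1}{3}\right) + 7\right) r = -2 + \left(\left(4 + \frac{1}{3}\right) + 7\right) r = -2 + \left(\frac{13}{3} + 7\right) r = -2 + \frac{34 r}{3}$)
$S{\left(-1 - -14,-7 \right)} + P = \left(-2 + \frac{34}{3} \left(-7\right)\right) + 18769 = \left(-2 - \frac{238}{3}\right) + 18769 = - \frac{244}{3} + 18769 = \frac{56063}{3}$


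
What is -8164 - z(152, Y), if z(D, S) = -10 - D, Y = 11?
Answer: -8002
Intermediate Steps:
-8164 - z(152, Y) = -8164 - (-10 - 1*152) = -8164 - (-10 - 152) = -8164 - 1*(-162) = -8164 + 162 = -8002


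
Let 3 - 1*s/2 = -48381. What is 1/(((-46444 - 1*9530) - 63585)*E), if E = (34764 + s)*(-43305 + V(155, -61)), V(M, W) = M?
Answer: 1/678569753842200 ≈ 1.4737e-15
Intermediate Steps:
s = 96768 (s = 6 - 2*(-48381) = 6 + 96762 = 96768)
E = -5675605800 (E = (34764 + 96768)*(-43305 + 155) = 131532*(-43150) = -5675605800)
1/(((-46444 - 1*9530) - 63585)*E) = 1/((-46444 - 1*9530) - 63585*(-5675605800)) = -1/5675605800/((-46444 - 9530) - 63585) = -1/5675605800/(-55974 - 63585) = -1/5675605800/(-119559) = -1/119559*(-1/5675605800) = 1/678569753842200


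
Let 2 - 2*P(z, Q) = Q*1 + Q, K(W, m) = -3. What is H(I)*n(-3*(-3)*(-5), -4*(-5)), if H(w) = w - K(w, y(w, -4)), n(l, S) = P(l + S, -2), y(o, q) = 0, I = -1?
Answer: 6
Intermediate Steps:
P(z, Q) = 1 - Q (P(z, Q) = 1 - (Q*1 + Q)/2 = 1 - (Q + Q)/2 = 1 - Q)
n(l, S) = 3 (n(l, S) = 1 - 1*(-2) = 1 + 2 = 3)
H(w) = 3 + w (H(w) = w - 1*(-3) = w + 3 = 3 + w)
H(I)*n(-3*(-3)*(-5), -4*(-5)) = (3 - 1)*3 = 2*3 = 6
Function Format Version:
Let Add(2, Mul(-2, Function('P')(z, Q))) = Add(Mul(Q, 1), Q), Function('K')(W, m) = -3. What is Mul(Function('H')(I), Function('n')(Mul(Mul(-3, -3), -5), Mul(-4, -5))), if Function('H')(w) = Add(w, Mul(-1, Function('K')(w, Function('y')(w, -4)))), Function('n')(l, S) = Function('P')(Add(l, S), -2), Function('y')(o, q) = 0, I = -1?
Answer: 6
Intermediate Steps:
Function('P')(z, Q) = Add(1, Mul(-1, Q)) (Function('P')(z, Q) = Add(1, Mul(Rational(-1, 2), Add(Mul(Q, 1), Q))) = Add(1, Mul(Rational(-1, 2), Add(Q, Q))) = Add(1, Mul(Rational(-1, 2), Mul(2, Q))) = Add(1, Mul(-1, Q)))
Function('n')(l, S) = 3 (Function('n')(l, S) = Add(1, Mul(-1, -2)) = Add(1, 2) = 3)
Function('H')(w) = Add(3, w) (Function('H')(w) = Add(w, Mul(-1, -3)) = Add(w, 3) = Add(3, w))
Mul(Function('H')(I), Function('n')(Mul(Mul(-3, -3), -5), Mul(-4, -5))) = Mul(Add(3, -1), 3) = Mul(2, 3) = 6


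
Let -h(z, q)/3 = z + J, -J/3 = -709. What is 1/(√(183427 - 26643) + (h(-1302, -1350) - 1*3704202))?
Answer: -3706677/13739454225545 - 4*√9799/13739454225545 ≈ -2.6981e-7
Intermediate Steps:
J = 2127 (J = -3*(-709) = 2127)
h(z, q) = -6381 - 3*z (h(z, q) = -3*(z + 2127) = -3*(2127 + z) = -6381 - 3*z)
1/(√(183427 - 26643) + (h(-1302, -1350) - 1*3704202)) = 1/(√(183427 - 26643) + ((-6381 - 3*(-1302)) - 1*3704202)) = 1/(√156784 + ((-6381 + 3906) - 3704202)) = 1/(4*√9799 + (-2475 - 3704202)) = 1/(4*√9799 - 3706677) = 1/(-3706677 + 4*√9799)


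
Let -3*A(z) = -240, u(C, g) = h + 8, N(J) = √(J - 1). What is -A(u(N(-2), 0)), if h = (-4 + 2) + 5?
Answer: -80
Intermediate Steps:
h = 3 (h = -2 + 5 = 3)
N(J) = √(-1 + J)
u(C, g) = 11 (u(C, g) = 3 + 8 = 11)
A(z) = 80 (A(z) = -⅓*(-240) = 80)
-A(u(N(-2), 0)) = -1*80 = -80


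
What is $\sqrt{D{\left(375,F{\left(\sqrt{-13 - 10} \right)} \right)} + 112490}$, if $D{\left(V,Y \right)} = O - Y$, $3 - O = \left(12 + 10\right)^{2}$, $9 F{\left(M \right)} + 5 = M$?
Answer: $\frac{\sqrt{1008086 - i \sqrt{23}}}{3} \approx 334.68 - 0.00079609 i$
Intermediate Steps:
$F{\left(M \right)} = - \frac{5}{9} + \frac{M}{9}$
$O = -481$ ($O = 3 - \left(12 + 10\right)^{2} = 3 - 22^{2} = 3 - 484 = -481$)
$D{\left(V,Y \right)} = -481 - Y$
$\sqrt{D{\left(375,F{\left(\sqrt{-13 - 10} \right)} \right)} + 112490} = \sqrt{\left(-481 - \left(- \frac{5}{9} + \frac{\sqrt{-13 - 10}}{9}\right)\right) + 112490} = \sqrt{\left(-481 - \left(- \frac{5}{9} + \frac{\sqrt{-23}}{9}\right)\right) + 112490} = \sqrt{\left(-481 - \left(- \frac{5}{9} + \frac{i \sqrt{23}}{9}\right)\right) + 112490} = \sqrt{\left(-481 + \left(\frac{5}{9} - \frac{i \sqrt{23}}{9}\right)\right) + 112490} = \sqrt{\left(- \frac{4324}{9} - \frac{i \sqrt{23}}{9}\right) + 112490} = \sqrt{\frac{1008086}{9} - \frac{i \sqrt{23}}{9}}$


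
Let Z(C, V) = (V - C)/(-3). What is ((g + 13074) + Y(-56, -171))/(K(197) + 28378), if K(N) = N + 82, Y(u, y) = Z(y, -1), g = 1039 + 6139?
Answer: 60586/85971 ≈ 0.70473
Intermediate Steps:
Z(C, V) = -V/3 + C/3 (Z(C, V) = (V - C)*(-⅓) = -V/3 + C/3)
g = 7178
Y(u, y) = ⅓ + y/3 (Y(u, y) = -⅓*(-1) + y/3 = ⅓ + y/3)
K(N) = 82 + N
((g + 13074) + Y(-56, -171))/(K(197) + 28378) = ((7178 + 13074) + (⅓ + (⅓)*(-171)))/((82 + 197) + 28378) = (20252 + (⅓ - 57))/(279 + 28378) = (20252 - 170/3)/28657 = (60586/3)*(1/28657) = 60586/85971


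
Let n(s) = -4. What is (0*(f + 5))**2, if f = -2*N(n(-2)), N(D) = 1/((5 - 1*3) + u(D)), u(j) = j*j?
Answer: 0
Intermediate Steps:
u(j) = j**2
N(D) = 1/(2 + D**2) (N(D) = 1/((5 - 1*3) + D**2) = 1/((5 - 3) + D**2) = 1/(2 + D**2))
f = -1/9 (f = -2/(2 + (-4)**2) = -2/(2 + 16) = -2/18 = -2*1/18 = -1/9 ≈ -0.11111)
(0*(f + 5))**2 = (0*(-1/9 + 5))**2 = (0*(44/9))**2 = 0**2 = 0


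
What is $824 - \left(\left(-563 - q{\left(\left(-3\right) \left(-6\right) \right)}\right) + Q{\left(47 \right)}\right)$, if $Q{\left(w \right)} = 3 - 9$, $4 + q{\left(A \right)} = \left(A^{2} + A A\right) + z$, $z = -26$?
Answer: $2011$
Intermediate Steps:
$q{\left(A \right)} = -30 + 2 A^{2}$ ($q{\left(A \right)} = -4 - \left(26 - A^{2} - A A\right) = -4 + \left(\left(A^{2} + A^{2}\right) - 26\right) = -4 + \left(2 A^{2} - 26\right) = -4 + \left(-26 + 2 A^{2}\right) = -30 + 2 A^{2}$)
$Q{\left(w \right)} = -6$ ($Q{\left(w \right)} = 3 - 9 = -6$)
$824 - \left(\left(-563 - q{\left(\left(-3\right) \left(-6\right) \right)}\right) + Q{\left(47 \right)}\right) = 824 - \left(\left(-563 - \left(-30 + 2 \left(\left(-3\right) \left(-6\right)\right)^{2}\right)\right) - 6\right) = 824 - \left(\left(-563 - \left(-30 + 2 \cdot 18^{2}\right)\right) - 6\right) = 824 - \left(\left(-563 - \left(-30 + 2 \cdot 324\right)\right) - 6\right) = 824 - \left(\left(-563 - \left(-30 + 648\right)\right) - 6\right) = 824 - \left(\left(-563 - 618\right) - 6\right) = 824 - \left(-1181 - 6\right) = 824 - -1187 = 824 + 1187 = 2011$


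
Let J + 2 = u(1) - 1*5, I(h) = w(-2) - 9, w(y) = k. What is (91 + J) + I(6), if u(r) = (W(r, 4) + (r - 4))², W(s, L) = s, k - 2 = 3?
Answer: 84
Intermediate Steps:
k = 5 (k = 2 + 3 = 5)
w(y) = 5
u(r) = (-4 + 2*r)² (u(r) = (r + (r - 4))² = (r + (-4 + r))² = (-4 + 2*r)²)
I(h) = -4 (I(h) = 5 - 9 = -4)
J = -3 (J = -2 + (4*(-2 + 1)² - 1*5) = -2 + (4*(-1)² - 5) = -2 + (4*1 - 5) = -2 + (4 - 5) = -2 - 1 = -3)
(91 + J) + I(6) = (91 - 3) - 4 = 88 - 4 = 84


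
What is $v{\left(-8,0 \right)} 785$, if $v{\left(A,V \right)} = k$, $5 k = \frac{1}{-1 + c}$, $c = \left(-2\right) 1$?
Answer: $- \frac{157}{3} \approx -52.333$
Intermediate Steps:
$c = -2$
$k = - \frac{1}{15}$ ($k = \frac{1}{5 \left(-1 - 2\right)} = \frac{1}{5 \left(-3\right)} = \frac{1}{5} \left(- \frac{1}{3}\right) = - \frac{1}{15} \approx -0.066667$)
$v{\left(A,V \right)} = - \frac{1}{15}$
$v{\left(-8,0 \right)} 785 = \left(- \frac{1}{15}\right) 785 = - \frac{157}{3}$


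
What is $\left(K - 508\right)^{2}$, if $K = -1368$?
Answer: $3519376$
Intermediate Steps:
$\left(K - 508\right)^{2} = \left(-1368 - 508\right)^{2} = \left(-1876\right)^{2} = 3519376$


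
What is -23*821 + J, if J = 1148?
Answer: -17735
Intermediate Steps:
-23*821 + J = -23*821 + 1148 = -18883 + 1148 = -17735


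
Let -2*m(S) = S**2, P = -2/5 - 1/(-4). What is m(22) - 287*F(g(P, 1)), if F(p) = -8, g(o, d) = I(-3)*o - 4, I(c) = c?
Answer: 2054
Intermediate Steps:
P = -3/20 (P = -2*1/5 - 1*(-1/4) = -2/5 + 1/4 = -3/20 ≈ -0.15000)
g(o, d) = -4 - 3*o (g(o, d) = -3*o - 4 = -4 - 3*o)
m(S) = -S**2/2
m(22) - 287*F(g(P, 1)) = -1/2*22**2 - 287*(-8) = -1/2*484 + 2296 = -242 + 2296 = 2054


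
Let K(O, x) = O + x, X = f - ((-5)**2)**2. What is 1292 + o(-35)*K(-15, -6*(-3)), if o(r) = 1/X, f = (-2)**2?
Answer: 267443/207 ≈ 1292.0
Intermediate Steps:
f = 4
X = -621 (X = 4 - ((-5)**2)**2 = 4 - 1*25**2 = 4 - 1*625 = 4 - 625 = -621)
o(r) = -1/621 (o(r) = 1/(-621) = -1/621)
1292 + o(-35)*K(-15, -6*(-3)) = 1292 - (-15 - 6*(-3))/621 = 1292 - (-15 + 18)/621 = 1292 - 1/621*3 = 1292 - 1/207 = 267443/207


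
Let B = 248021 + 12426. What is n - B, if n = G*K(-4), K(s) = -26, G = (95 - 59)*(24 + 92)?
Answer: -369023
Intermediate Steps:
G = 4176 (G = 36*116 = 4176)
n = -108576 (n = 4176*(-26) = -108576)
B = 260447
n - B = -108576 - 1*260447 = -108576 - 260447 = -369023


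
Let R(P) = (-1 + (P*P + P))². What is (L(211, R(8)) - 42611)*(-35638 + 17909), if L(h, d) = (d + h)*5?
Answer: 289886879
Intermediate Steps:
R(P) = (-1 + P + P²)² (R(P) = (-1 + (P² + P))² = (-1 + (P + P²))² = (-1 + P + P²)²)
L(h, d) = 5*d + 5*h
(L(211, R(8)) - 42611)*(-35638 + 17909) = ((5*(-1 + 8 + 8²)² + 5*211) - 42611)*(-35638 + 17909) = ((5*(-1 + 8 + 64)² + 1055) - 42611)*(-17729) = ((5*71² + 1055) - 42611)*(-17729) = ((5*5041 + 1055) - 42611)*(-17729) = ((25205 + 1055) - 42611)*(-17729) = (26260 - 42611)*(-17729) = -16351*(-17729) = 289886879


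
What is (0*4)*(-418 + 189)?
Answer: 0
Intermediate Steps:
(0*4)*(-418 + 189) = 0*(-229) = 0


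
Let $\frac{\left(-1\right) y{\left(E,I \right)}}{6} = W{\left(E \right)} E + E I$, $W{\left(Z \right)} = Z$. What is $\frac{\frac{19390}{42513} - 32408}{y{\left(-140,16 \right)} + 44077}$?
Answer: $\frac{1377741914}{2554308579} \approx 0.53938$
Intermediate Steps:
$y{\left(E,I \right)} = - 6 E^{2} - 6 E I$ ($y{\left(E,I \right)} = - 6 \left(E E + E I\right) = - 6 \left(E^{2} + E I\right) = - 6 E^{2} - 6 E I$)
$\frac{\frac{19390}{42513} - 32408}{y{\left(-140,16 \right)} + 44077} = \frac{\frac{19390}{42513} - 32408}{\left(-6\right) \left(-140\right) \left(-140 + 16\right) + 44077} = \frac{19390 \cdot \frac{1}{42513} - 32408}{\left(-6\right) \left(-140\right) \left(-124\right) + 44077} = \frac{\frac{19390}{42513} - 32408}{-104160 + 44077} = - \frac{1377741914}{42513 \left(-60083\right)} = \left(- \frac{1377741914}{42513}\right) \left(- \frac{1}{60083}\right) = \frac{1377741914}{2554308579}$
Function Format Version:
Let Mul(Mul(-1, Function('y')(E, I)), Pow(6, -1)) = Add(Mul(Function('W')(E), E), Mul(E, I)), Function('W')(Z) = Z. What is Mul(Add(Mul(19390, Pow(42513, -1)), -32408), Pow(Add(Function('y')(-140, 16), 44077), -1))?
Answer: Rational(1377741914, 2554308579) ≈ 0.53938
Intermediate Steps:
Function('y')(E, I) = Add(Mul(-6, Pow(E, 2)), Mul(-6, E, I)) (Function('y')(E, I) = Mul(-6, Add(Mul(E, E), Mul(E, I))) = Mul(-6, Add(Pow(E, 2), Mul(E, I))) = Add(Mul(-6, Pow(E, 2)), Mul(-6, E, I)))
Mul(Add(Mul(19390, Pow(42513, -1)), -32408), Pow(Add(Function('y')(-140, 16), 44077), -1)) = Mul(Add(Mul(19390, Pow(42513, -1)), -32408), Pow(Add(Mul(-6, -140, Add(-140, 16)), 44077), -1)) = Mul(Add(Mul(19390, Rational(1, 42513)), -32408), Pow(Add(Mul(-6, -140, -124), 44077), -1)) = Mul(Add(Rational(19390, 42513), -32408), Pow(Add(-104160, 44077), -1)) = Mul(Rational(-1377741914, 42513), Pow(-60083, -1)) = Mul(Rational(-1377741914, 42513), Rational(-1, 60083)) = Rational(1377741914, 2554308579)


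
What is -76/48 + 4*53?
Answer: 2525/12 ≈ 210.42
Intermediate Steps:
-76/48 + 4*53 = -76*1/48 + 212 = -19/12 + 212 = 2525/12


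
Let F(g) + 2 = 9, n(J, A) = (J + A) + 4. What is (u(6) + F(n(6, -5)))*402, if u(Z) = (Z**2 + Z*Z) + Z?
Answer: 34170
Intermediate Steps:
n(J, A) = 4 + A + J (n(J, A) = (A + J) + 4 = 4 + A + J)
F(g) = 7 (F(g) = -2 + 9 = 7)
u(Z) = Z + 2*Z**2 (u(Z) = (Z**2 + Z**2) + Z = 2*Z**2 + Z = Z + 2*Z**2)
(u(6) + F(n(6, -5)))*402 = (6*(1 + 2*6) + 7)*402 = (6*(1 + 12) + 7)*402 = (6*13 + 7)*402 = (78 + 7)*402 = 85*402 = 34170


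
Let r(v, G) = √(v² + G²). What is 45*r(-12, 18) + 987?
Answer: 987 + 270*√13 ≈ 1960.5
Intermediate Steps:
r(v, G) = √(G² + v²)
45*r(-12, 18) + 987 = 45*√(18² + (-12)²) + 987 = 45*√(324 + 144) + 987 = 45*√468 + 987 = 45*(6*√13) + 987 = 270*√13 + 987 = 987 + 270*√13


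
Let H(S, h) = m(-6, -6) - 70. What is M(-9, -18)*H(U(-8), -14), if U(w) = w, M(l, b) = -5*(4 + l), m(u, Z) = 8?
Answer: -1550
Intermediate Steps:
M(l, b) = -20 - 5*l
H(S, h) = -62 (H(S, h) = 8 - 70 = -62)
M(-9, -18)*H(U(-8), -14) = (-20 - 5*(-9))*(-62) = (-20 + 45)*(-62) = 25*(-62) = -1550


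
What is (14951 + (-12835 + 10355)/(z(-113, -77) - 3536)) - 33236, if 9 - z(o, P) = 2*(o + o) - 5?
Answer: -5613247/307 ≈ -18284.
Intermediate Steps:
z(o, P) = 14 - 4*o (z(o, P) = 9 - (2*(o + o) - 5) = 9 - (2*(2*o) - 5) = 9 - (4*o - 5) = 9 - (-5 + 4*o) = 9 + (5 - 4*o) = 14 - 4*o)
(14951 + (-12835 + 10355)/(z(-113, -77) - 3536)) - 33236 = (14951 + (-12835 + 10355)/((14 - 4*(-113)) - 3536)) - 33236 = (14951 - 2480/((14 + 452) - 3536)) - 33236 = (14951 - 2480/(466 - 3536)) - 33236 = (14951 - 2480/(-3070)) - 33236 = (14951 - 2480*(-1/3070)) - 33236 = (14951 + 248/307) - 33236 = 4590205/307 - 33236 = -5613247/307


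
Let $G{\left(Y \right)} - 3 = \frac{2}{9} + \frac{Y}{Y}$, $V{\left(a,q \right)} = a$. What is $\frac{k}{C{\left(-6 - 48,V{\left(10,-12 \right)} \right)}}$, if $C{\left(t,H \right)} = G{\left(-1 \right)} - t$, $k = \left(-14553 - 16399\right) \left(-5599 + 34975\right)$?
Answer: $- \frac{2045803392}{131} \approx -1.5617 \cdot 10^{7}$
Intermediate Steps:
$k = -909245952$ ($k = \left(-30952\right) 29376 = -909245952$)
$G{\left(Y \right)} = \frac{38}{9}$ ($G{\left(Y \right)} = 3 + \left(\frac{2}{9} + \frac{Y}{Y}\right) = 3 + \left(2 \cdot \frac{1}{9} + 1\right) = 3 + \left(\frac{2}{9} + 1\right) = 3 + \frac{11}{9} = \frac{38}{9}$)
$C{\left(t,H \right)} = \frac{38}{9} - t$
$\frac{k}{C{\left(-6 - 48,V{\left(10,-12 \right)} \right)}} = - \frac{909245952}{\frac{38}{9} - \left(-6 - 48\right)} = - \frac{909245952}{\frac{38}{9} - -54} = - \frac{909245952}{\frac{38}{9} + 54} = - \frac{909245952}{\frac{524}{9}} = \left(-909245952\right) \frac{9}{524} = - \frac{2045803392}{131}$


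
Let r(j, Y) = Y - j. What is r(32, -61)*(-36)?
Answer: 3348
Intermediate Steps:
r(32, -61)*(-36) = (-61 - 1*32)*(-36) = (-61 - 32)*(-36) = -93*(-36) = 3348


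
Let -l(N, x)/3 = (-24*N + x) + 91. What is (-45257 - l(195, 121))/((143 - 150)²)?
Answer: -58661/49 ≈ -1197.2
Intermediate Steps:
l(N, x) = -273 - 3*x + 72*N (l(N, x) = -3*((-24*N + x) + 91) = -3*((x - 24*N) + 91) = -3*(91 + x - 24*N) = -273 - 3*x + 72*N)
(-45257 - l(195, 121))/((143 - 150)²) = (-45257 - (-273 - 3*121 + 72*195))/((143 - 150)²) = (-45257 - (-273 - 363 + 14040))/((-7)²) = (-45257 - 1*13404)/49 = (-45257 - 13404)*(1/49) = -58661*1/49 = -58661/49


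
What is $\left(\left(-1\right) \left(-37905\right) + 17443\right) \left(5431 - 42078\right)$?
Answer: $-2028338156$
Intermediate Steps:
$\left(\left(-1\right) \left(-37905\right) + 17443\right) \left(5431 - 42078\right) = \left(37905 + 17443\right) \left(-36647\right) = 55348 \left(-36647\right) = -2028338156$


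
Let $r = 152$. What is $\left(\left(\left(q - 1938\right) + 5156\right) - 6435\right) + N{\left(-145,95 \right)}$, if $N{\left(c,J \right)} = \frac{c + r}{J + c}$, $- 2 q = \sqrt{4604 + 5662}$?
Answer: $- \frac{160857}{50} - \frac{\sqrt{10266}}{2} \approx -3267.8$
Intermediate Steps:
$q = - \frac{\sqrt{10266}}{2}$ ($q = - \frac{\sqrt{4604 + 5662}}{2} = - \frac{\sqrt{10266}}{2} \approx -50.661$)
$N{\left(c,J \right)} = \frac{152 + c}{J + c}$ ($N{\left(c,J \right)} = \frac{c + 152}{J + c} = \frac{152 + c}{J + c}$)
$\left(\left(\left(q - 1938\right) + 5156\right) - 6435\right) + N{\left(-145,95 \right)} = \left(\left(\left(- \frac{\sqrt{10266}}{2} - 1938\right) + 5156\right) - 6435\right) + \frac{152 - 145}{95 - 145} = \left(\left(\left(-1938 - \frac{\sqrt{10266}}{2}\right) + 5156\right) - 6435\right) + \frac{1}{-50} \cdot 7 = \left(\left(3218 - \frac{\sqrt{10266}}{2}\right) - 6435\right) - \frac{7}{50} = \left(-3217 - \frac{\sqrt{10266}}{2}\right) - \frac{7}{50} = - \frac{160857}{50} - \frac{\sqrt{10266}}{2}$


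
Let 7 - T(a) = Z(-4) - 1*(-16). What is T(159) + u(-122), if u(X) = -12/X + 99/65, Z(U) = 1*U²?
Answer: -92696/3965 ≈ -23.379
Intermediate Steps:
Z(U) = U²
T(a) = -25 (T(a) = 7 - ((-4)² - 1*(-16)) = 7 - (16 + 16) = 7 - 1*32 = 7 - 32 = -25)
u(X) = 99/65 - 12/X (u(X) = -12/X + 99*(1/65) = -12/X + 99/65 = 99/65 - 12/X)
T(159) + u(-122) = -25 + (99/65 - 12/(-122)) = -25 + (99/65 - 12*(-1/122)) = -25 + (99/65 + 6/61) = -25 + 6429/3965 = -92696/3965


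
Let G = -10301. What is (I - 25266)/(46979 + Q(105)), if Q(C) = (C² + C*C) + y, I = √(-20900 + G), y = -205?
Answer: -12633/34412 + I*√31201/68824 ≈ -0.36711 + 0.0025665*I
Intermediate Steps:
I = I*√31201 (I = √(-20900 - 10301) = √(-31201) = I*√31201 ≈ 176.64*I)
Q(C) = -205 + 2*C² (Q(C) = (C² + C*C) - 205 = (C² + C²) - 205 = 2*C² - 205 = -205 + 2*C²)
(I - 25266)/(46979 + Q(105)) = (I*√31201 - 25266)/(46979 + (-205 + 2*105²)) = (-25266 + I*√31201)/(46979 + (-205 + 2*11025)) = (-25266 + I*√31201)/(46979 + (-205 + 22050)) = (-25266 + I*√31201)/(46979 + 21845) = (-25266 + I*√31201)/68824 = (-25266 + I*√31201)*(1/68824) = -12633/34412 + I*√31201/68824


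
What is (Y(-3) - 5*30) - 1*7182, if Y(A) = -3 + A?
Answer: -7338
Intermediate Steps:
(Y(-3) - 5*30) - 1*7182 = ((-3 - 3) - 5*30) - 1*7182 = (-6 - 150) - 7182 = -156 - 7182 = -7338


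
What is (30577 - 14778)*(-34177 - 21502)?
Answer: -879672521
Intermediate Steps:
(30577 - 14778)*(-34177 - 21502) = 15799*(-55679) = -879672521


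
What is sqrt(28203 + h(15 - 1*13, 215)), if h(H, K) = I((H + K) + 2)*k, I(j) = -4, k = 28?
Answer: sqrt(28091) ≈ 167.60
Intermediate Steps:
h(H, K) = -112 (h(H, K) = -4*28 = -112)
sqrt(28203 + h(15 - 1*13, 215)) = sqrt(28203 - 112) = sqrt(28091)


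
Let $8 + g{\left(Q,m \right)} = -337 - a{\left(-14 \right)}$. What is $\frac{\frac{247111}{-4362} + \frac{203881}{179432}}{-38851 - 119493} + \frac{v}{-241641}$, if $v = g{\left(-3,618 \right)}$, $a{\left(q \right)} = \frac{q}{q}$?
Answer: $\frac{8896701762167741}{4991218068233048256} \approx 0.0017825$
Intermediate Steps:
$a{\left(q \right)} = 1$
$g{\left(Q,m \right)} = -346$ ($g{\left(Q,m \right)} = -8 - 338 = -346$)
$v = -346$
$\frac{\frac{247111}{-4362} + \frac{203881}{179432}}{-38851 - 119493} + \frac{v}{-241641} = \frac{\frac{247111}{-4362} + \frac{203881}{179432}}{-38851 - 119493} - \frac{346}{-241641} = \frac{247111 \left(- \frac{1}{4362}\right) + 203881 \cdot \frac{1}{179432}}{-158344} - - \frac{346}{241641} = \left(- \frac{247111}{4362} + \frac{203881}{179432}\right) \left(- \frac{1}{158344}\right) + \frac{346}{241641} = \left(- \frac{21725146015}{391341192}\right) \left(- \frac{1}{158344}\right) + \frac{346}{241641} = \frac{21725146015}{61966529706048} + \frac{346}{241641} = \frac{8896701762167741}{4991218068233048256}$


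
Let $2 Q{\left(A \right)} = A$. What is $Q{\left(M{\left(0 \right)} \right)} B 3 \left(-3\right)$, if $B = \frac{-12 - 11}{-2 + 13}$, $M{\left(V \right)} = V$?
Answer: $0$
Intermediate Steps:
$Q{\left(A \right)} = \frac{A}{2}$
$B = - \frac{23}{11} \approx -2.0909$
$Q{\left(M{\left(0 \right)} \right)} B 3 \left(-3\right) = \frac{1}{2} \cdot 0 \left(- \frac{23}{11}\right) 3 \left(-3\right) = 0 \left(- \frac{23}{11}\right) \left(-9\right) = 0 \left(-9\right) = 0$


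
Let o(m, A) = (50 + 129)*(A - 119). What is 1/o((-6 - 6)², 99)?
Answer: -1/3580 ≈ -0.00027933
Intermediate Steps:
o(m, A) = -21301 + 179*A (o(m, A) = 179*(-119 + A) = -21301 + 179*A)
1/o((-6 - 6)², 99) = 1/(-21301 + 179*99) = 1/(-21301 + 17721) = 1/(-3580) = -1/3580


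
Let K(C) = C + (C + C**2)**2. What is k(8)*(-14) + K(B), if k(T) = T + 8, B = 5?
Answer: 681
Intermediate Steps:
k(T) = 8 + T
k(8)*(-14) + K(B) = (8 + 8)*(-14) + 5*(1 + 5*(1 + 5)**2) = 16*(-14) + 5*(1 + 5*6**2) = -224 + 5*(1 + 5*36) = -224 + 5*(1 + 180) = -224 + 5*181 = -224 + 905 = 681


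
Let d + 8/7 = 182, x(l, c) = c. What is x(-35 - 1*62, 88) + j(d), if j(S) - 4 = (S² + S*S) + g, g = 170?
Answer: 3218350/49 ≈ 65681.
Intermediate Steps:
d = 1266/7 (d = -8/7 + 182 = 1266/7 ≈ 180.86)
j(S) = 174 + 2*S² (j(S) = 4 + ((S² + S*S) + 170) = 4 + ((S² + S²) + 170) = 4 + (2*S² + 170) = 4 + (170 + 2*S²) = 174 + 2*S²)
x(-35 - 1*62, 88) + j(d) = 88 + (174 + 2*(1266/7)²) = 88 + (174 + 2*(1602756/49)) = 88 + (174 + 3205512/49) = 88 + 3214038/49 = 3218350/49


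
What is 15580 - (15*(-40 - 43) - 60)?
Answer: 16885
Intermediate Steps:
15580 - (15*(-40 - 43) - 60) = 15580 - (15*(-83) - 60) = 15580 - (-1245 - 60) = 15580 - 1*(-1305) = 15580 + 1305 = 16885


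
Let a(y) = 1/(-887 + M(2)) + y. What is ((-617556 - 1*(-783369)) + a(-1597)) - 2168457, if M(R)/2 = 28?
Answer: -1665524272/831 ≈ -2.0042e+6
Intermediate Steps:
M(R) = 56 (M(R) = 2*28 = 56)
a(y) = -1/831 + y (a(y) = 1/(-887 + 56) + y = 1/(-831) + y = -1/831 + y)
((-617556 - 1*(-783369)) + a(-1597)) - 2168457 = ((-617556 - 1*(-783369)) + (-1/831 - 1597)) - 2168457 = ((-617556 + 783369) - 1327108/831) - 2168457 = (165813 - 1327108/831) - 2168457 = 136463495/831 - 2168457 = -1665524272/831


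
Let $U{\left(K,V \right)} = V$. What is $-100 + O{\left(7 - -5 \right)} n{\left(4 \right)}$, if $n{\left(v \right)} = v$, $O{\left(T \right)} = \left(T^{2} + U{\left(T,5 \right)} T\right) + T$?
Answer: $764$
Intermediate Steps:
$O{\left(T \right)} = T^{2} + 6 T$ ($O{\left(T \right)} = \left(T^{2} + 5 T\right) + T = T^{2} + 6 T$)
$-100 + O{\left(7 - -5 \right)} n{\left(4 \right)} = -100 + \left(7 - -5\right) \left(6 + \left(7 - -5\right)\right) 4 = -100 + \left(7 + 5\right) \left(6 + \left(7 + 5\right)\right) 4 = -100 + 12 \left(6 + 12\right) 4 = -100 + 12 \cdot 18 \cdot 4 = -100 + 216 \cdot 4 = -100 + 864 = 764$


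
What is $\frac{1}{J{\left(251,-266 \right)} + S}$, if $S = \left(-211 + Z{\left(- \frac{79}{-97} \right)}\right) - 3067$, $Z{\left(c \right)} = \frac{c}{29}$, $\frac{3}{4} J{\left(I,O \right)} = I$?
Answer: $- \frac{8439}{24838553} \approx -0.00033975$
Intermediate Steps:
$J{\left(I,O \right)} = \frac{4 I}{3}$
$Z{\left(c \right)} = \frac{c}{29}$ ($Z{\left(c \right)} = c \frac{1}{29} = \frac{c}{29}$)
$S = - \frac{9220935}{2813}$ ($S = \left(-211 + \frac{\left(-79\right) \frac{1}{-97}}{29}\right) - 3067 = \left(-211 + \frac{\left(-79\right) \left(- \frac{1}{97}\right)}{29}\right) - 3067 = \left(-211 + \frac{1}{29} \cdot \frac{79}{97}\right) - 3067 = \left(-211 + \frac{79}{2813}\right) - 3067 = - \frac{593464}{2813} - 3067 = - \frac{9220935}{2813} \approx -3278.0$)
$\frac{1}{J{\left(251,-266 \right)} + S} = \frac{1}{\frac{4}{3} \cdot 251 - \frac{9220935}{2813}} = \frac{1}{\frac{1004}{3} - \frac{9220935}{2813}} = \frac{1}{- \frac{24838553}{8439}} = - \frac{8439}{24838553}$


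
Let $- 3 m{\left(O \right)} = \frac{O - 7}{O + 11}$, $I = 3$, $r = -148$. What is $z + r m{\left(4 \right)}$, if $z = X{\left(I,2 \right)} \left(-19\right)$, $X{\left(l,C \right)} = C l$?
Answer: $- \frac{1858}{15} \approx -123.87$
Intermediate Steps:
$m{\left(O \right)} = - \frac{-7 + O}{3 \left(11 + O\right)}$ ($m{\left(O \right)} = - \frac{\left(O - 7\right) \frac{1}{O + 11}}{3} = - \frac{\left(-7 + O\right) \frac{1}{11 + O}}{3} = - \frac{\frac{1}{11 + O} \left(-7 + O\right)}{3} = - \frac{-7 + O}{3 \left(11 + O\right)}$)
$z = -114$ ($z = 2 \cdot 3 \left(-19\right) = 6 \left(-19\right) = -114$)
$z + r m{\left(4 \right)} = -114 - 148 \frac{7 - 4}{3 \left(11 + 4\right)} = -114 - 148 \frac{7 - 4}{3 \cdot 15} = -114 - 148 \cdot \frac{1}{3} \cdot \frac{1}{15} \cdot 3 = -114 - \frac{148}{15} = - \frac{1858}{15}$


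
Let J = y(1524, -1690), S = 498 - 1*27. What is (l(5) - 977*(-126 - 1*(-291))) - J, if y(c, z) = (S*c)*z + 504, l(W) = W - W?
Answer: 1212927051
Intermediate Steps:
S = 471 (S = 498 - 27 = 471)
l(W) = 0
y(c, z) = 504 + 471*c*z (y(c, z) = (471*c)*z + 504 = 471*c*z + 504 = 504 + 471*c*z)
J = -1213088256 (J = 504 + 471*1524*(-1690) = 504 - 1213088760 = -1213088256)
(l(5) - 977*(-126 - 1*(-291))) - J = (0 - 977*(-126 - 1*(-291))) - 1*(-1213088256) = (0 - 977*(-126 + 291)) + 1213088256 = (0 - 977*165) + 1213088256 = (0 - 161205) + 1213088256 = -161205 + 1213088256 = 1212927051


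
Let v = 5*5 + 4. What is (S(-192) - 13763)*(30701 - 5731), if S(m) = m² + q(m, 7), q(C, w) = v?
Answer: 577556100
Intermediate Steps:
v = 29 (v = 25 + 4 = 29)
q(C, w) = 29
S(m) = 29 + m² (S(m) = m² + 29 = 29 + m²)
(S(-192) - 13763)*(30701 - 5731) = ((29 + (-192)²) - 13763)*(30701 - 5731) = ((29 + 36864) - 13763)*24970 = (36893 - 13763)*24970 = 23130*24970 = 577556100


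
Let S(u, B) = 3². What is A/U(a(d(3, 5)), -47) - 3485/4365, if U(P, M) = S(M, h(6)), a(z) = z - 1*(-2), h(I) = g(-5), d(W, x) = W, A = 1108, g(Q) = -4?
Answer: 35593/291 ≈ 122.31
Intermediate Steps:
h(I) = -4
S(u, B) = 9
a(z) = 2 + z (a(z) = z + 2 = 2 + z)
U(P, M) = 9
A/U(a(d(3, 5)), -47) - 3485/4365 = 1108/9 - 3485/4365 = 1108*(⅑) - 3485*1/4365 = 1108/9 - 697/873 = 35593/291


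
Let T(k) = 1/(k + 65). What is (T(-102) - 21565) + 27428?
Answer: 216930/37 ≈ 5863.0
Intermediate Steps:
T(k) = 1/(65 + k)
(T(-102) - 21565) + 27428 = (1/(65 - 102) - 21565) + 27428 = (1/(-37) - 21565) + 27428 = (-1/37 - 21565) + 27428 = -797906/37 + 27428 = 216930/37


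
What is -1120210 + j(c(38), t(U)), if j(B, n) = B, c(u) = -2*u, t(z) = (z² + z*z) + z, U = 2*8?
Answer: -1120286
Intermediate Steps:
U = 16
t(z) = z + 2*z² (t(z) = (z² + z²) + z = 2*z² + z = z + 2*z²)
-1120210 + j(c(38), t(U)) = -1120210 - 2*38 = -1120210 - 76 = -1120286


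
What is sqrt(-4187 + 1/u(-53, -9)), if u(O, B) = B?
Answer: 2*I*sqrt(9421)/3 ≈ 64.708*I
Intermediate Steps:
sqrt(-4187 + 1/u(-53, -9)) = sqrt(-4187 + 1/(-9)) = sqrt(-4187 - 1/9) = sqrt(-37684/9) = 2*I*sqrt(9421)/3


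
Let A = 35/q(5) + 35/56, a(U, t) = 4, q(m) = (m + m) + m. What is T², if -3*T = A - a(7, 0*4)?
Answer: 625/5184 ≈ 0.12056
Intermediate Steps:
q(m) = 3*m (q(m) = 2*m + m = 3*m)
A = 71/24 (A = 35/((3*5)) + 35/56 = 35/15 + 35*(1/56) = 35*(1/15) + 5/8 = 7/3 + 5/8 = 71/24 ≈ 2.9583)
T = 25/72 (T = -(71/24 - 1*4)/3 = -(71/24 - 4)/3 = -⅓*(-25/24) = 25/72 ≈ 0.34722)
T² = (25/72)² = 625/5184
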